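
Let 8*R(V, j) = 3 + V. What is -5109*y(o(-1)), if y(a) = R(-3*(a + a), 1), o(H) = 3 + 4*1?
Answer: 199251/8 ≈ 24906.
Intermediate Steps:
R(V, j) = 3/8 + V/8 (R(V, j) = (3 + V)/8 = 3/8 + V/8)
o(H) = 7 (o(H) = 3 + 4 = 7)
y(a) = 3/8 - 3*a/4 (y(a) = 3/8 + (-3*(a + a))/8 = 3/8 + (-6*a)/8 = 3/8 - 3*a/4)
-5109*y(o(-1)) = -5109*(3/8 - ¾*7) = -5109*(3/8 - 21/4) = -5109*(-39/8) = 199251/8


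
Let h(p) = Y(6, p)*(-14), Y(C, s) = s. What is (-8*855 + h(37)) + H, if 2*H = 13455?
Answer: -1261/2 ≈ -630.50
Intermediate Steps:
h(p) = -14*p (h(p) = p*(-14) = -14*p)
H = 13455/2 (H = (½)*13455 = 13455/2 ≈ 6727.5)
(-8*855 + h(37)) + H = (-8*855 - 14*37) + 13455/2 = (-6840 - 518) + 13455/2 = -7358 + 13455/2 = -1261/2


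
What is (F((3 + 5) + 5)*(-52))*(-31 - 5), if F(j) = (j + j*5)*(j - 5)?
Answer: 1168128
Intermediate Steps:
F(j) = 6*j*(-5 + j) (F(j) = (j + 5*j)*(-5 + j) = (6*j)*(-5 + j) = 6*j*(-5 + j))
(F((3 + 5) + 5)*(-52))*(-31 - 5) = ((6*((3 + 5) + 5)*(-5 + ((3 + 5) + 5)))*(-52))*(-31 - 5) = ((6*(8 + 5)*(-5 + (8 + 5)))*(-52))*(-36) = ((6*13*(-5 + 13))*(-52))*(-36) = ((6*13*8)*(-52))*(-36) = (624*(-52))*(-36) = -32448*(-36) = 1168128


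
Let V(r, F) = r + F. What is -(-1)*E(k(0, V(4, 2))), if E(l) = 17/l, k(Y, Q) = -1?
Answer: -17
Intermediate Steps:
V(r, F) = F + r
-(-1)*E(k(0, V(4, 2))) = -(-1)*17/(-1) = -(-1)*17*(-1) = -(-1)*(-17) = -1*17 = -17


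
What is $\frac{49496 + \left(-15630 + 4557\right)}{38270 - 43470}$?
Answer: $- \frac{38423}{5200} \approx -7.389$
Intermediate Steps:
$\frac{49496 + \left(-15630 + 4557\right)}{38270 - 43470} = \frac{49496 - 11073}{-5200} = 38423 \left(- \frac{1}{5200}\right) = - \frac{38423}{5200}$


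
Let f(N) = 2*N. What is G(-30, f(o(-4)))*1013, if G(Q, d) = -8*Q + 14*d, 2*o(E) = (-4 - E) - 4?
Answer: 186392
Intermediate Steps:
o(E) = -4 - E/2 (o(E) = ((-4 - E) - 4)/2 = (-8 - E)/2 = -4 - E/2)
G(-30, f(o(-4)))*1013 = (-8*(-30) + 14*(2*(-4 - 1/2*(-4))))*1013 = (240 + 14*(2*(-4 + 2)))*1013 = (240 + 14*(2*(-2)))*1013 = (240 + 14*(-4))*1013 = (240 - 56)*1013 = 184*1013 = 186392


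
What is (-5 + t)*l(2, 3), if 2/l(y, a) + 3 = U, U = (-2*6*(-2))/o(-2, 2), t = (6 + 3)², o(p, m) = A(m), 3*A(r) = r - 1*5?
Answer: -152/27 ≈ -5.6296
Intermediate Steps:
A(r) = -5/3 + r/3 (A(r) = (r - 1*5)/3 = (r - 5)/3 = (-5 + r)/3 = -5/3 + r/3)
o(p, m) = -5/3 + m/3
t = 81 (t = 9² = 81)
U = -24 (U = (-2*6*(-2))/(-5/3 + (⅓)*2) = (-12*(-2))/(-5/3 + ⅔) = 24/(-1) = 24*(-1) = -24)
l(y, a) = -2/27 (l(y, a) = 2/(-3 - 24) = 2/(-27) = 2*(-1/27) = -2/27)
(-5 + t)*l(2, 3) = (-5 + 81)*(-2/27) = 76*(-2/27) = -152/27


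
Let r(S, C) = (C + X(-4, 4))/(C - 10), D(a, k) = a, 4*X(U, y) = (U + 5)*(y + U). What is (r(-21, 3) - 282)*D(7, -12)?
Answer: -1977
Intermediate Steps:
X(U, y) = (5 + U)*(U + y)/4 (X(U, y) = ((U + 5)*(y + U))/4 = ((5 + U)*(U + y))/4 = (5 + U)*(U + y)/4)
r(S, C) = C/(-10 + C) (r(S, C) = (C + ((1/4)*(-4)**2 + (5/4)*(-4) + (5/4)*4 + (1/4)*(-4)*4))/(C - 10) = (C + ((1/4)*16 - 5 + 5 - 4))/(-10 + C) = (C + (4 - 5 + 5 - 4))/(-10 + C) = (C + 0)/(-10 + C) = C/(-10 + C))
(r(-21, 3) - 282)*D(7, -12) = (3/(-10 + 3) - 282)*7 = (3/(-7) - 282)*7 = (3*(-1/7) - 282)*7 = (-3/7 - 282)*7 = -1977/7*7 = -1977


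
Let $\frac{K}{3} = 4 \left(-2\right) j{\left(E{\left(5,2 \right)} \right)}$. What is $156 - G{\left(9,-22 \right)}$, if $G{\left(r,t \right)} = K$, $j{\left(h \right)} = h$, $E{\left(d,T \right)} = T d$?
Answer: $396$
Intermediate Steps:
$K = -240$ ($K = 3 \cdot 4 \left(-2\right) 2 \cdot 5 = 3 \left(\left(-8\right) 10\right) = 3 \left(-80\right) = -240$)
$G{\left(r,t \right)} = -240$
$156 - G{\left(9,-22 \right)} = 156 - -240 = 156 + 240 = 396$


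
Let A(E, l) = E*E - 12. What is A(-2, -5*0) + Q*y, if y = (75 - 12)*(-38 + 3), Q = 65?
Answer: -143333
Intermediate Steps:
y = -2205 (y = 63*(-35) = -2205)
A(E, l) = -12 + E² (A(E, l) = E² - 12 = -12 + E²)
A(-2, -5*0) + Q*y = (-12 + (-2)²) + 65*(-2205) = (-12 + 4) - 143325 = -8 - 143325 = -143333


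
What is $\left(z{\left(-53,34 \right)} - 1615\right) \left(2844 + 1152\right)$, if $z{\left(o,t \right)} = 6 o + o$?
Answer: $-7936056$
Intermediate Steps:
$z{\left(o,t \right)} = 7 o$
$\left(z{\left(-53,34 \right)} - 1615\right) \left(2844 + 1152\right) = \left(7 \left(-53\right) - 1615\right) \left(2844 + 1152\right) = \left(-371 - 1615\right) 3996 = \left(-1986\right) 3996 = -7936056$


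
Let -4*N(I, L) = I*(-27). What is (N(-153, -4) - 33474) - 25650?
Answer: -240627/4 ≈ -60157.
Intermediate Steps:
N(I, L) = 27*I/4 (N(I, L) = -I*(-27)/4 = -(-27)*I/4 = 27*I/4)
(N(-153, -4) - 33474) - 25650 = ((27/4)*(-153) - 33474) - 25650 = (-4131/4 - 33474) - 25650 = -138027/4 - 25650 = -240627/4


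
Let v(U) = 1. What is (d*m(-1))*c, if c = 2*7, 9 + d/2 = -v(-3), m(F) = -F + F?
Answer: 0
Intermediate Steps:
m(F) = 0
d = -20 (d = -18 + 2*(-1*1) = -18 + 2*(-1) = -18 - 2 = -20)
c = 14
(d*m(-1))*c = -20*0*14 = 0*14 = 0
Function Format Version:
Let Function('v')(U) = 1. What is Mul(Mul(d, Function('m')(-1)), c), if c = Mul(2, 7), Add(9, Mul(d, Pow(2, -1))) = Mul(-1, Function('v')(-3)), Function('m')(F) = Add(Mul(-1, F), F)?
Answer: 0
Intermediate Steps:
Function('m')(F) = 0
d = -20 (d = Add(-18, Mul(2, Mul(-1, 1))) = Add(-18, Mul(2, -1)) = Add(-18, -2) = -20)
c = 14
Mul(Mul(d, Function('m')(-1)), c) = Mul(Mul(-20, 0), 14) = Mul(0, 14) = 0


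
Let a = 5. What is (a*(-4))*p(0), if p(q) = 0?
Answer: 0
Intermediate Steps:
(a*(-4))*p(0) = (5*(-4))*0 = -20*0 = 0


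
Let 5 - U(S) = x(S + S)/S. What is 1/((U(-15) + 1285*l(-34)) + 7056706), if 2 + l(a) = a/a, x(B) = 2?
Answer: 15/105831392 ≈ 1.4173e-7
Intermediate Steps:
l(a) = -1 (l(a) = -2 + a/a = -2 + 1 = -1)
U(S) = 5 - 2/S
1/((U(-15) + 1285*l(-34)) + 7056706) = 1/(((5 - 2/(-15)) + 1285*(-1)) + 7056706) = 1/(((5 - 2*(-1/15)) - 1285) + 7056706) = 1/(((5 + 2/15) - 1285) + 7056706) = 1/((77/15 - 1285) + 7056706) = 1/(-19198/15 + 7056706) = 1/(105831392/15) = 15/105831392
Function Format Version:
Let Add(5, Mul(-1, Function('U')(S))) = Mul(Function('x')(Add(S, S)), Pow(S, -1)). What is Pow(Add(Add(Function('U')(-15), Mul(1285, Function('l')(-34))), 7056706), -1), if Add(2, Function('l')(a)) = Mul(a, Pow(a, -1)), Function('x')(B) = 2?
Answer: Rational(15, 105831392) ≈ 1.4173e-7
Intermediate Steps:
Function('l')(a) = -1 (Function('l')(a) = Add(-2, Mul(a, Pow(a, -1))) = Add(-2, 1) = -1)
Function('U')(S) = Add(5, Mul(-2, Pow(S, -1))) (Function('U')(S) = Add(5, Mul(-1, Mul(2, Pow(S, -1)))) = Add(5, Mul(-2, Pow(S, -1))))
Pow(Add(Add(Function('U')(-15), Mul(1285, Function('l')(-34))), 7056706), -1) = Pow(Add(Add(Add(5, Mul(-2, Pow(-15, -1))), Mul(1285, -1)), 7056706), -1) = Pow(Add(Add(Add(5, Mul(-2, Rational(-1, 15))), -1285), 7056706), -1) = Pow(Add(Add(Add(5, Rational(2, 15)), -1285), 7056706), -1) = Pow(Add(Add(Rational(77, 15), -1285), 7056706), -1) = Pow(Add(Rational(-19198, 15), 7056706), -1) = Pow(Rational(105831392, 15), -1) = Rational(15, 105831392)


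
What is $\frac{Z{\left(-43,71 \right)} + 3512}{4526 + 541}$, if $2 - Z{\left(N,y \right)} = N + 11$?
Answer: $\frac{394}{563} \approx 0.69982$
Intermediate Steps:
$Z{\left(N,y \right)} = -9 - N$ ($Z{\left(N,y \right)} = 2 - \left(N + 11\right) = 2 - \left(11 + N\right) = -9 - N$)
$\frac{Z{\left(-43,71 \right)} + 3512}{4526 + 541} = \frac{\left(-9 - -43\right) + 3512}{4526 + 541} = \frac{\left(-9 + 43\right) + 3512}{5067} = \left(34 + 3512\right) \frac{1}{5067} = 3546 \cdot \frac{1}{5067} = \frac{394}{563}$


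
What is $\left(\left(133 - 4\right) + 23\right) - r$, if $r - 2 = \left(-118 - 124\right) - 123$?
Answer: $515$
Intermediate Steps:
$r = -363$ ($r = 2 - 365 = -363$)
$\left(\left(133 - 4\right) + 23\right) - r = \left(\left(133 - 4\right) + 23\right) - -363 = \left(129 + 23\right) + 363 = 152 + 363 = 515$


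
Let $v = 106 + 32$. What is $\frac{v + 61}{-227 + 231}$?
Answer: $\frac{199}{4} \approx 49.75$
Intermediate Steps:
$v = 138$
$\frac{v + 61}{-227 + 231} = \frac{138 + 61}{-227 + 231} = \frac{199}{4}$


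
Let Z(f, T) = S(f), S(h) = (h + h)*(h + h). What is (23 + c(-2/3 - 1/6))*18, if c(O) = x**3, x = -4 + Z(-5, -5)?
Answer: 15925662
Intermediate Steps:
S(h) = 4*h**2 (S(h) = (2*h)*(2*h) = 4*h**2)
Z(f, T) = 4*f**2
x = 96 (x = -4 + 4*(-5)**2 = -4 + 4*25 = -4 + 100 = 96)
c(O) = 884736 (c(O) = 96**3 = 884736)
(23 + c(-2/3 - 1/6))*18 = (23 + 884736)*18 = 884759*18 = 15925662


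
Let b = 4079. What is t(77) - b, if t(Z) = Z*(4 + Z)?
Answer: 2158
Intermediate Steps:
t(77) - b = 77*(4 + 77) - 1*4079 = 77*81 - 4079 = 6237 - 4079 = 2158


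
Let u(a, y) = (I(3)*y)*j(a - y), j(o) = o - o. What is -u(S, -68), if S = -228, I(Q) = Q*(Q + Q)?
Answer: 0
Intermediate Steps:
j(o) = 0
I(Q) = 2*Q² (I(Q) = Q*(2*Q) = 2*Q²)
u(a, y) = 0 (u(a, y) = ((2*3²)*y)*0 = ((2*9)*y)*0 = (18*y)*0 = 0)
-u(S, -68) = -1*0 = 0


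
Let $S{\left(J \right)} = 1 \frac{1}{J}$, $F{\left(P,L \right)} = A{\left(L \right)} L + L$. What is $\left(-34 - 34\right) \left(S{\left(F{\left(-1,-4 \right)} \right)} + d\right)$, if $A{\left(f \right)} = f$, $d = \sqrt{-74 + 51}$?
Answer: $- \frac{17}{3} - 68 i \sqrt{23} \approx -5.6667 - 326.12 i$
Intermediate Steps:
$d = i \sqrt{23}$ ($d = \sqrt{-23} = i \sqrt{23} \approx 4.7958 i$)
$F{\left(P,L \right)} = L + L^{2}$ ($F{\left(P,L \right)} = L L + L = L^{2} + L = L + L^{2}$)
$S{\left(J \right)} = \frac{1}{J}$
$\left(-34 - 34\right) \left(S{\left(F{\left(-1,-4 \right)} \right)} + d\right) = \left(-34 - 34\right) \left(\frac{1}{\left(-4\right) \left(1 - 4\right)} + i \sqrt{23}\right) = - 68 \left(\frac{1}{\left(-4\right) \left(-3\right)} + i \sqrt{23}\right) = - 68 \left(\frac{1}{12} + i \sqrt{23}\right) = - \frac{17}{3} - 68 i \sqrt{23}$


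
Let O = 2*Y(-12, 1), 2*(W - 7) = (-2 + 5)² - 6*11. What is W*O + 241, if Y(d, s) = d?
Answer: 757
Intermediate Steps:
W = -43/2 (W = 7 + ((-2 + 5)² - 6*11)/2 = 7 + (3² - 66)/2 = 7 + (9 - 66)/2 = 7 + (½)*(-57) = 7 - 57/2 = -43/2 ≈ -21.500)
O = -24 (O = 2*(-12) = -24)
W*O + 241 = -43/2*(-24) + 241 = 516 + 241 = 757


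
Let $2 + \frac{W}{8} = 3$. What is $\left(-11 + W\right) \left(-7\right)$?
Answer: $21$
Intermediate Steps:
$W = 8$ ($W = -16 + 8 \cdot 3 = -16 + 24 = 8$)
$\left(-11 + W\right) \left(-7\right) = \left(-11 + 8\right) \left(-7\right) = \left(-3\right) \left(-7\right) = 21$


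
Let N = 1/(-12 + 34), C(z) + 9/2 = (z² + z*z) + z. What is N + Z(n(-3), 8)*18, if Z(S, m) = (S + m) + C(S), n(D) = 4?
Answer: 17227/22 ≈ 783.04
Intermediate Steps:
C(z) = -9/2 + z + 2*z² (C(z) = -9/2 + ((z² + z*z) + z) = -9/2 + ((z² + z²) + z) = -9/2 + (2*z² + z) = -9/2 + (z + 2*z²) = -9/2 + z + 2*z²)
Z(S, m) = -9/2 + m + 2*S + 2*S² (Z(S, m) = (S + m) + (-9/2 + S + 2*S²) = -9/2 + m + 2*S + 2*S²)
N = 1/22 ≈ 0.045455
N + Z(n(-3), 8)*18 = 1/22 + (-9/2 + 8 + 2*4 + 2*4²)*18 = 1/22 + (-9/2 + 8 + 8 + 2*16)*18 = 1/22 + (-9/2 + 8 + 8 + 32)*18 = 1/22 + (87/2)*18 = 1/22 + 783 = 17227/22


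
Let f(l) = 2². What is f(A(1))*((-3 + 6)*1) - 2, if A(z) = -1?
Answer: 10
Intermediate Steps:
f(l) = 4
f(A(1))*((-3 + 6)*1) - 2 = 4*((-3 + 6)*1) - 2 = 4*(3*1) - 2 = 4*3 - 2 = 12 - 2 = 10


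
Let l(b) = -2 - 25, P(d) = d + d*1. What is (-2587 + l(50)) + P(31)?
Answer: -2552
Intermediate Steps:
P(d) = 2*d (P(d) = d + d = 2*d)
l(b) = -27
(-2587 + l(50)) + P(31) = (-2587 - 27) + 2*31 = -2614 + 62 = -2552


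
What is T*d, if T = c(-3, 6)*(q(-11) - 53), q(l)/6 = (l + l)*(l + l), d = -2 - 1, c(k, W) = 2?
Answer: -17106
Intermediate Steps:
d = -3
q(l) = 24*l² (q(l) = 6*((l + l)*(l + l)) = 6*((2*l)*(2*l)) = 6*(4*l²) = 24*l²)
T = 5702 (T = 2*(24*(-11)² - 53) = 2*(24*121 - 53) = 2*(2904 - 53) = 2*2851 = 5702)
T*d = 5702*(-3) = -17106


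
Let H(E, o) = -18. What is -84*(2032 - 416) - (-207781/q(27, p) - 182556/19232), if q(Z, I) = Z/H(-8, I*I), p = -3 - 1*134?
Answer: -3955856635/14424 ≈ -2.7426e+5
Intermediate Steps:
p = -137 (p = -3 - 134 = -137)
q(Z, I) = -Z/18 (q(Z, I) = Z/(-18) = Z*(-1/18) = -Z/18)
-84*(2032 - 416) - (-207781/q(27, p) - 182556/19232) = -84*(2032 - 416) - (-207781/((-1/18*27)) - 182556/19232) = -84*1616 - (-207781/(-3/2) - 182556*1/19232) = -135744 - (-207781*(-⅔) - 45639/4808) = -135744 - (415562/3 - 45639/4808) = -135744 - 1*1997885179/14424 = -135744 - 1997885179/14424 = -3955856635/14424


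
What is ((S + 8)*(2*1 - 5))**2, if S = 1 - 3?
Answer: 324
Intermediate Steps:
S = -2
((S + 8)*(2*1 - 5))**2 = ((-2 + 8)*(2*1 - 5))**2 = (6*(2 - 5))**2 = (6*(-3))**2 = (-18)**2 = 324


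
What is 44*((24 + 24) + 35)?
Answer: 3652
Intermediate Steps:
44*((24 + 24) + 35) = 44*(48 + 35) = 44*83 = 3652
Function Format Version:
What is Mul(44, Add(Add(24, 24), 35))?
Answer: 3652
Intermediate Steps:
Mul(44, Add(Add(24, 24), 35)) = Mul(44, Add(48, 35)) = Mul(44, 83) = 3652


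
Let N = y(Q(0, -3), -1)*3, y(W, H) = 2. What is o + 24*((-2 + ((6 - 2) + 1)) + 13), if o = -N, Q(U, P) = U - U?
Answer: 378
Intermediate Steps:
Q(U, P) = 0
N = 6 (N = 2*3 = 6)
o = -6 (o = -1*6 = -6)
o + 24*((-2 + ((6 - 2) + 1)) + 13) = -6 + 24*((-2 + ((6 - 2) + 1)) + 13) = -6 + 24*((-2 + (4 + 1)) + 13) = -6 + 24*((-2 + 5) + 13) = -6 + 24*(3 + 13) = -6 + 24*16 = -6 + 384 = 378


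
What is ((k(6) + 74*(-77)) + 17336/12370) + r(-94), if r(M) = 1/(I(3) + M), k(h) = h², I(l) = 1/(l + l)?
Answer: -19711118636/3482155 ≈ -5660.6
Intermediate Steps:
I(l) = 1/(2*l)
r(M) = 1/(⅙ + M) (r(M) = 1/((½)/3 + M) = 1/((½)*(⅓) + M) = 1/(⅙ + M))
((k(6) + 74*(-77)) + 17336/12370) + r(-94) = ((6² + 74*(-77)) + 17336/12370) + 6/(1 + 6*(-94)) = ((36 - 5698) + 17336*(1/12370)) + 6/(1 - 564) = (-5662 + 8668/6185) + 6/(-563) = -35010802/6185 + 6*(-1/563) = -35010802/6185 - 6/563 = -19711118636/3482155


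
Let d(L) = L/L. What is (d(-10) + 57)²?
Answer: 3364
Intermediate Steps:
d(L) = 1
(d(-10) + 57)² = (1 + 57)² = 58² = 3364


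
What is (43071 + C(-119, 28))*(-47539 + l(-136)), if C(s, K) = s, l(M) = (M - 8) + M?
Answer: -2053921688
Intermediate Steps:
l(M) = -8 + 2*M (l(M) = (-8 + M) + M = -8 + 2*M)
(43071 + C(-119, 28))*(-47539 + l(-136)) = (43071 - 119)*(-47539 + (-8 + 2*(-136))) = 42952*(-47539 + (-8 - 272)) = 42952*(-47539 - 280) = 42952*(-47819) = -2053921688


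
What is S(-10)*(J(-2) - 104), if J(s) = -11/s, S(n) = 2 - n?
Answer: -1182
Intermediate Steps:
S(-10)*(J(-2) - 104) = (2 - 1*(-10))*(-11/(-2) - 104) = (2 + 10)*(-11*(-1/2) - 104) = 12*(11/2 - 104) = 12*(-197/2) = -1182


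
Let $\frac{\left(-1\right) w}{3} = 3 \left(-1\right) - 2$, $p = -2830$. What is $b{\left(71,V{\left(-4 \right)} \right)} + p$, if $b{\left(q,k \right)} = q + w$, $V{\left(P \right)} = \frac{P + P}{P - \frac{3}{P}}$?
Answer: $-2744$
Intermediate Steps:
$w = 15$ ($w = - 3 \left(3 \left(-1\right) - 2\right) = - 3 \left(-3 - 2\right) = \left(-3\right) \left(-5\right) = 15$)
$V{\left(P \right)} = \frac{2 P}{P - \frac{3}{P}}$
$b{\left(q,k \right)} = 15 + q$ ($b{\left(q,k \right)} = q + 15 = 15 + q$)
$b{\left(71,V{\left(-4 \right)} \right)} + p = \left(15 + 71\right) - 2830 = 86 - 2830 = -2744$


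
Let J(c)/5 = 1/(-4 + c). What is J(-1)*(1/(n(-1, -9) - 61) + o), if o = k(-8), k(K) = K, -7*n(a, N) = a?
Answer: 3415/426 ≈ 8.0164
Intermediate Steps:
n(a, N) = -a/7
o = -8
J(c) = 5/(-4 + c)
J(-1)*(1/(n(-1, -9) - 61) + o) = (5/(-4 - 1))*(1/(-⅐*(-1) - 61) - 8) = (5/(-5))*(1/(⅐ - 61) - 8) = (5*(-⅕))*(1/(-426/7) - 8) = -(-7/426 - 8) = -1*(-3415/426) = 3415/426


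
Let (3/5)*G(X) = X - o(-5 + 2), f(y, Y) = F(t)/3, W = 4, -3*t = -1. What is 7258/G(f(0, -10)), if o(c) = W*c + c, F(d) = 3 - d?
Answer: 195966/715 ≈ 274.08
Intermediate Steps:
t = 1/3 (t = -1/3*(-1) = 1/3 ≈ 0.33333)
o(c) = 5*c (o(c) = 4*c + c = 5*c)
f(y, Y) = 8/9 (f(y, Y) = (3 - 1*1/3)/3 = (3 - 1/3)*(1/3) = (8/3)*(1/3) = 8/9)
G(X) = 25 + 5*X/3 (G(X) = 5*(X - 5*(-5 + 2))/3 = 5*(X - 5*(-3))/3 = 5*(X - 1*(-15))/3 = 5*(X + 15)/3 = 5*(15 + X)/3 = 25 + 5*X/3)
7258/G(f(0, -10)) = 7258/(25 + (5/3)*(8/9)) = 7258/(25 + 40/27) = 7258/(715/27) = 7258*(27/715) = 195966/715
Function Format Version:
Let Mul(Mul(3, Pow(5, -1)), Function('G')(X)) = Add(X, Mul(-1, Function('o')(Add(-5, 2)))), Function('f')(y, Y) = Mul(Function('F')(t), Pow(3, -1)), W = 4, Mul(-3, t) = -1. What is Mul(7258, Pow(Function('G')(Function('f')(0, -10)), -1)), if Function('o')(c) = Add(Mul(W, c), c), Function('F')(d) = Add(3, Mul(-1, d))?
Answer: Rational(195966, 715) ≈ 274.08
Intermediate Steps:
t = Rational(1, 3) (t = Mul(Rational(-1, 3), -1) = Rational(1, 3) ≈ 0.33333)
Function('o')(c) = Mul(5, c) (Function('o')(c) = Add(Mul(4, c), c) = Mul(5, c))
Function('f')(y, Y) = Rational(8, 9) (Function('f')(y, Y) = Mul(Add(3, Mul(-1, Rational(1, 3))), Pow(3, -1)) = Mul(Add(3, Rational(-1, 3)), Rational(1, 3)) = Mul(Rational(8, 3), Rational(1, 3)) = Rational(8, 9))
Function('G')(X) = Add(25, Mul(Rational(5, 3), X)) (Function('G')(X) = Mul(Rational(5, 3), Add(X, Mul(-1, Mul(5, Add(-5, 2))))) = Mul(Rational(5, 3), Add(X, Mul(-1, Mul(5, -3)))) = Mul(Rational(5, 3), Add(X, Mul(-1, -15))) = Mul(Rational(5, 3), Add(X, 15)) = Mul(Rational(5, 3), Add(15, X)) = Add(25, Mul(Rational(5, 3), X)))
Mul(7258, Pow(Function('G')(Function('f')(0, -10)), -1)) = Mul(7258, Pow(Add(25, Mul(Rational(5, 3), Rational(8, 9))), -1)) = Mul(7258, Pow(Add(25, Rational(40, 27)), -1)) = Mul(7258, Pow(Rational(715, 27), -1)) = Mul(7258, Rational(27, 715)) = Rational(195966, 715)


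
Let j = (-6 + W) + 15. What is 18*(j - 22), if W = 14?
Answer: 18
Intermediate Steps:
j = 23 (j = (-6 + 14) + 15 = 8 + 15 = 23)
18*(j - 22) = 18*(23 - 22) = 18*1 = 18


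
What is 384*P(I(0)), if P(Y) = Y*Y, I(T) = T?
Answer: 0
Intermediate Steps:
P(Y) = Y²
384*P(I(0)) = 384*0² = 384*0 = 0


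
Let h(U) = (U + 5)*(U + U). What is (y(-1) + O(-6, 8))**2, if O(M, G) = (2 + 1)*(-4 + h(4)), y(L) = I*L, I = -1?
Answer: 42025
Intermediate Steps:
y(L) = -L
h(U) = 2*U*(5 + U) (h(U) = (5 + U)*(2*U) = 2*U*(5 + U))
O(M, G) = 204 (O(M, G) = (2 + 1)*(-4 + 2*4*(5 + 4)) = 3*(-4 + 2*4*9) = 3*(-4 + 72) = 3*68 = 204)
(y(-1) + O(-6, 8))**2 = (-1*(-1) + 204)**2 = (1 + 204)**2 = 205**2 = 42025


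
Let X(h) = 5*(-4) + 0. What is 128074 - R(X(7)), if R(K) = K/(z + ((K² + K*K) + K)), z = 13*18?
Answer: 64933528/507 ≈ 1.2807e+5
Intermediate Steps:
X(h) = -20 (X(h) = -20 + 0 = -20)
z = 234
R(K) = K/(234 + K + 2*K²) (R(K) = K/(234 + ((K² + K*K) + K)) = K/(234 + ((K² + K²) + K)) = K/(234 + (2*K² + K)) = K/(234 + (K + 2*K²)) = K/(234 + K + 2*K²))
128074 - R(X(7)) = 128074 - (-20)/(234 - 20 + 2*(-20)²) = 128074 - (-20)/(234 - 20 + 2*400) = 128074 - (-20)/(234 - 20 + 800) = 128074 - (-20)/1014 = 128074 - 1*(-10/507) = 128074 + 10/507 = 64933528/507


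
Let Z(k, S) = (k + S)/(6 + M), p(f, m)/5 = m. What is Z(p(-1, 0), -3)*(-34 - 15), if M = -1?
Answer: 147/5 ≈ 29.400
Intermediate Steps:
p(f, m) = 5*m
Z(k, S) = S/5 + k/5 (Z(k, S) = (k + S)/(6 - 1) = (S + k)/5 = (S + k)*(⅕) = S/5 + k/5)
Z(p(-1, 0), -3)*(-34 - 15) = ((⅕)*(-3) + (5*0)/5)*(-34 - 15) = (-⅗ + (⅕)*0)*(-49) = (-⅗ + 0)*(-49) = -⅗*(-49) = 147/5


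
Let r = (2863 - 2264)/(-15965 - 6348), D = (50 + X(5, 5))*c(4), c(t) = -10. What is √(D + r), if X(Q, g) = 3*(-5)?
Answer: I*√174267854637/22313 ≈ 18.709*I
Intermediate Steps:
X(Q, g) = -15
D = -350 (D = (50 - 15)*(-10) = 35*(-10) = -350)
r = -599/22313 (r = 599/(-22313) = 599*(-1/22313) = -599/22313 ≈ -0.026845)
√(D + r) = √(-350 - 599/22313) = √(-7810149/22313) = I*√174267854637/22313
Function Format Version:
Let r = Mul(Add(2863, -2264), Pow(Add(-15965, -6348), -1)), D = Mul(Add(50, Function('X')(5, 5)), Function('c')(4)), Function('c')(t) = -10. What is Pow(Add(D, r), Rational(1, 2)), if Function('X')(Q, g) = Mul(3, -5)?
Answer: Mul(Rational(1, 22313), I, Pow(174267854637, Rational(1, 2))) ≈ Mul(18.709, I)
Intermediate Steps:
Function('X')(Q, g) = -15
D = -350 (D = Mul(Add(50, -15), -10) = Mul(35, -10) = -350)
r = Rational(-599, 22313) (r = Mul(599, Pow(-22313, -1)) = Mul(599, Rational(-1, 22313)) = Rational(-599, 22313) ≈ -0.026845)
Pow(Add(D, r), Rational(1, 2)) = Pow(Add(-350, Rational(-599, 22313)), Rational(1, 2)) = Pow(Rational(-7810149, 22313), Rational(1, 2)) = Mul(Rational(1, 22313), I, Pow(174267854637, Rational(1, 2)))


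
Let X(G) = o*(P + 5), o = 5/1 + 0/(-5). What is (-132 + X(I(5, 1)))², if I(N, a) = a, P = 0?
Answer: 11449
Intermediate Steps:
o = 5 (o = 5*1 + 0*(-⅕) = 5 + 0 = 5)
X(G) = 25 (X(G) = 5*(0 + 5) = 5*5 = 25)
(-132 + X(I(5, 1)))² = (-132 + 25)² = (-107)² = 11449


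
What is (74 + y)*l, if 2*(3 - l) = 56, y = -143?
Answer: 1725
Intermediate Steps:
l = -25 (l = 3 - 1/2*56 = 3 - 28 = -25)
(74 + y)*l = (74 - 143)*(-25) = -69*(-25) = 1725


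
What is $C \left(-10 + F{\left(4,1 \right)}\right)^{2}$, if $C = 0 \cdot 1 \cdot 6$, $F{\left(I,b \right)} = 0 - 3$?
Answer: $0$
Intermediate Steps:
$F{\left(I,b \right)} = -3$ ($F{\left(I,b \right)} = 0 - 3 = -3$)
$C = 0$ ($C = 0 \cdot 6 = 0$)
$C \left(-10 + F{\left(4,1 \right)}\right)^{2} = 0 \left(-10 - 3\right)^{2} = 0 \left(-13\right)^{2} = 0 \cdot 169 = 0$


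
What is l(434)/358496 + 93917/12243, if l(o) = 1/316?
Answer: 10639362563155/1386945022848 ≈ 7.6711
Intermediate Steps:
l(o) = 1/316
l(434)/358496 + 93917/12243 = (1/316)/358496 + 93917/12243 = (1/316)*(1/358496) + 93917*(1/12243) = 1/113284736 + 93917/12243 = 10639362563155/1386945022848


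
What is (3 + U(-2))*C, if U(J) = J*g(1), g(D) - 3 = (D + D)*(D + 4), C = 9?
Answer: -207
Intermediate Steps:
g(D) = 3 + 2*D*(4 + D) (g(D) = 3 + (D + D)*(D + 4) = 3 + (2*D)*(4 + D) = 3 + 2*D*(4 + D))
U(J) = 13*J (U(J) = J*(3 + 2*1² + 8*1) = J*(3 + 2*1 + 8) = J*(3 + 2 + 8) = J*13 = 13*J)
(3 + U(-2))*C = (3 + 13*(-2))*9 = (3 - 26)*9 = -23*9 = -207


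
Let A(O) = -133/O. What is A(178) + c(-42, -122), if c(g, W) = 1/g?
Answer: -1441/1869 ≈ -0.77100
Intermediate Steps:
A(178) + c(-42, -122) = -133/178 + 1/(-42) = -133*1/178 - 1/42 = -133/178 - 1/42 = -1441/1869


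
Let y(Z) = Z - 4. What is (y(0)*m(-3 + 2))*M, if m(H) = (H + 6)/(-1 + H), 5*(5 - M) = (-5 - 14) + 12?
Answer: 64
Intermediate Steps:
y(Z) = -4 + Z
M = 32/5 (M = 5 - ((-5 - 14) + 12)/5 = 5 - (-19 + 12)/5 = 5 - ⅕*(-7) = 5 + 7/5 = 32/5 ≈ 6.4000)
m(H) = (6 + H)/(-1 + H)
(y(0)*m(-3 + 2))*M = ((-4 + 0)*((6 + (-3 + 2))/(-1 + (-3 + 2))))*(32/5) = -4*(6 - 1)/(-1 - 1)*(32/5) = -4*5/(-2)*(32/5) = -(-2)*5*(32/5) = -4*(-5/2)*(32/5) = 10*(32/5) = 64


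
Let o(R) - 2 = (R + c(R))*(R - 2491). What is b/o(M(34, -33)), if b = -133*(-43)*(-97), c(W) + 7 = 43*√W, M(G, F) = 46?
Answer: -52896409279/499362743741 + 58322905305*√46/499362743741 ≈ 0.68621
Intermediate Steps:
c(W) = -7 + 43*√W
o(R) = 2 + (-2491 + R)*(-7 + R + 43*√R) (o(R) = 2 + (R + (-7 + 43*√R))*(R - 2491) = 2 + (-7 + R + 43*√R)*(-2491 + R) = 2 + (-2491 + R)*(-7 + R + 43*√R))
b = -554743 (b = 5719*(-97) = -554743)
b/o(M(34, -33)) = -554743/(17439 + 46² - 107113*√46 - 2498*46 + 43*46^(3/2)) = -554743/(17439 + 2116 - 107113*√46 - 114908 + 43*(46*√46)) = -554743/(17439 + 2116 - 107113*√46 - 114908 + 1978*√46) = -554743/(-95353 - 105135*√46)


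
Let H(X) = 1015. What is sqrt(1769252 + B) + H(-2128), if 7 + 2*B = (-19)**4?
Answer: 1015 + sqrt(1834409) ≈ 2369.4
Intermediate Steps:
B = 65157 (B = -7/2 + (1/2)*(-19)**4 = -7/2 + (1/2)*130321 = -7/2 + 130321/2 = 65157)
sqrt(1769252 + B) + H(-2128) = sqrt(1769252 + 65157) + 1015 = sqrt(1834409) + 1015 = 1015 + sqrt(1834409)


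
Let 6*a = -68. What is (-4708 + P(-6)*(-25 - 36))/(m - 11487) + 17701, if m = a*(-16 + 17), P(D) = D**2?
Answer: 610616707/34495 ≈ 17702.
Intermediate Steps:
a = -34/3 (a = (1/6)*(-68) = -34/3 ≈ -11.333)
m = -34/3 (m = -34*(-16 + 17)/3 = -34/3*1 = -34/3 ≈ -11.333)
(-4708 + P(-6)*(-25 - 36))/(m - 11487) + 17701 = (-4708 + (-6)**2*(-25 - 36))/(-34/3 - 11487) + 17701 = (-4708 + 36*(-61))/(-34495/3) + 17701 = (-4708 - 2196)*(-3/34495) + 17701 = -6904*(-3/34495) + 17701 = 20712/34495 + 17701 = 610616707/34495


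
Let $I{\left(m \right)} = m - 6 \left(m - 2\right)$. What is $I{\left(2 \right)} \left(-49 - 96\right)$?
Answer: $-290$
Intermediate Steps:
$I{\left(m \right)} = 12 - 5 m$ ($I{\left(m \right)} = m - 6 \left(-2 + m\right) = m - \left(-12 + 6 m\right) = 12 - 5 m$)
$I{\left(2 \right)} \left(-49 - 96\right) = \left(12 - 10\right) \left(-49 - 96\right) = \left(12 - 10\right) \left(-145\right) = 2 \left(-145\right) = -290$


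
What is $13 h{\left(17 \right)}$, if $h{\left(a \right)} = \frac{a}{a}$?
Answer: $13$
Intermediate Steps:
$h{\left(a \right)} = 1$
$13 h{\left(17 \right)} = 13 \cdot 1 = 13$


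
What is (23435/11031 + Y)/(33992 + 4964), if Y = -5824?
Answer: -64221109/429723636 ≈ -0.14945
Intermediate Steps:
(23435/11031 + Y)/(33992 + 4964) = (23435/11031 - 5824)/(33992 + 4964) = (23435*(1/11031) - 5824)/38956 = (23435/11031 - 5824)*(1/38956) = -64221109/11031*1/38956 = -64221109/429723636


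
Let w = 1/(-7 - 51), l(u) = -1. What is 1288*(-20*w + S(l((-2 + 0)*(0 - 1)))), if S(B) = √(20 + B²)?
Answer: 12880/29 + 1288*√21 ≈ 6346.5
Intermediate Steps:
w = -1/58 (w = 1/(-58) = -1/58 ≈ -0.017241)
1288*(-20*w + S(l((-2 + 0)*(0 - 1)))) = 1288*(-20*(-1/58) + √(20 + (-1)²)) = 1288*(10/29 + √(20 + 1)) = 1288*(10/29 + √21) = 12880/29 + 1288*√21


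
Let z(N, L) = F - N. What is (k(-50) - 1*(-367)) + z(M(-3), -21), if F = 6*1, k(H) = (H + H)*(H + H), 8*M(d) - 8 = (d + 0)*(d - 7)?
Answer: 41473/4 ≈ 10368.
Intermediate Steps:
M(d) = 1 + d*(-7 + d)/8 (M(d) = 1 + ((d + 0)*(d - 7))/8 = 1 + (d*(-7 + d))/8 = 1 + d*(-7 + d)/8)
k(H) = 4*H² (k(H) = (2*H)*(2*H) = 4*H²)
F = 6
z(N, L) = 6 - N
(k(-50) - 1*(-367)) + z(M(-3), -21) = (4*(-50)² - 1*(-367)) + (6 - (1 - 7/8*(-3) + (⅛)*(-3)²)) = (4*2500 + 367) + (6 - (1 + 21/8 + (⅛)*9)) = (10000 + 367) + (6 - (1 + 21/8 + 9/8)) = 10367 + (6 - 1*19/4) = 10367 + (6 - 19/4) = 10367 + 5/4 = 41473/4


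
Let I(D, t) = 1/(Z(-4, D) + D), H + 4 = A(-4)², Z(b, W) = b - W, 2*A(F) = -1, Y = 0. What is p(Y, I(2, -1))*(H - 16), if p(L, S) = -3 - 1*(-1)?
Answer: 79/2 ≈ 39.500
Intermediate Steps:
A(F) = -½ (A(F) = (½)*(-1) = -½)
H = -15/4 (H = -4 + (-½)² = -4 + ¼ = -15/4 ≈ -3.7500)
I(D, t) = -¼ (I(D, t) = 1/((-4 - D) + D) = 1/(-4) = -¼)
p(L, S) = -2 (p(L, S) = -3 + 1 = -2)
p(Y, I(2, -1))*(H - 16) = -2*(-15/4 - 16) = -2*(-79/4) = 79/2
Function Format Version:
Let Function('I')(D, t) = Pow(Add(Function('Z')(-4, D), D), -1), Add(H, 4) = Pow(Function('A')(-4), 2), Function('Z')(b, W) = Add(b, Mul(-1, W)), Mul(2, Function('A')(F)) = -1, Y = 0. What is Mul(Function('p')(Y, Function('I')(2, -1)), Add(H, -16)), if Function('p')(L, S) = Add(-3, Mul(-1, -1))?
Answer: Rational(79, 2) ≈ 39.500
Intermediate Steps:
Function('A')(F) = Rational(-1, 2) (Function('A')(F) = Mul(Rational(1, 2), -1) = Rational(-1, 2))
H = Rational(-15, 4) (H = Add(-4, Pow(Rational(-1, 2), 2)) = Add(-4, Rational(1, 4)) = Rational(-15, 4) ≈ -3.7500)
Function('I')(D, t) = Rational(-1, 4) (Function('I')(D, t) = Pow(Add(Add(-4, Mul(-1, D)), D), -1) = Pow(-4, -1) = Rational(-1, 4))
Function('p')(L, S) = -2 (Function('p')(L, S) = Add(-3, 1) = -2)
Mul(Function('p')(Y, Function('I')(2, -1)), Add(H, -16)) = Mul(-2, Add(Rational(-15, 4), -16)) = Mul(-2, Rational(-79, 4)) = Rational(79, 2)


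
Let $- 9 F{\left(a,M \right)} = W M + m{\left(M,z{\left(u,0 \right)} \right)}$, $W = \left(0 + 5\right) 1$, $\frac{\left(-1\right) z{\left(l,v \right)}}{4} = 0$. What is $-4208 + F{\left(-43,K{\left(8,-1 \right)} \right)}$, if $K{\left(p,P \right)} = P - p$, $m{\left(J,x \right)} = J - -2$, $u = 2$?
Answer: $- \frac{37820}{9} \approx -4202.2$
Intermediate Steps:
$z{\left(l,v \right)} = 0$ ($z{\left(l,v \right)} = \left(-4\right) 0 = 0$)
$W = 5$ ($W = 5 \cdot 1 = 5$)
$m{\left(J,x \right)} = 2 + J$ ($m{\left(J,x \right)} = J + 2 = 2 + J$)
$F{\left(a,M \right)} = - \frac{2}{9} - \frac{2 M}{3}$ ($F{\left(a,M \right)} = - \frac{5 M + \left(2 + M\right)}{9} = - \frac{2 + 6 M}{9} = - \frac{2}{9} - \frac{2 M}{3}$)
$-4208 + F{\left(-43,K{\left(8,-1 \right)} \right)} = -4208 - \left(\frac{2}{9} + \frac{2 \left(-1 - 8\right)}{3}\right) = -4208 - - \frac{52}{9} = -4208 + \left(- \frac{2}{9} + 6\right) = -4208 + \frac{52}{9} = - \frac{37820}{9}$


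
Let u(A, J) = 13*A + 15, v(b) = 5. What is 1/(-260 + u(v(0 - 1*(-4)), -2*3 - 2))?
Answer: -1/180 ≈ -0.0055556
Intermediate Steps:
u(A, J) = 15 + 13*A
1/(-260 + u(v(0 - 1*(-4)), -2*3 - 2)) = 1/(-260 + (15 + 13*5)) = 1/(-260 + (15 + 65)) = 1/(-260 + 80) = 1/(-180) = -1/180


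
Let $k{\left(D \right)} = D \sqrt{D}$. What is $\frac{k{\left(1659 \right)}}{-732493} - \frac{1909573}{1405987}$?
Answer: $- \frac{1909573}{1405987} - \frac{1659 \sqrt{1659}}{732493} \approx -1.4504$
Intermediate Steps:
$k{\left(D \right)} = D^{\frac{3}{2}}$
$\frac{k{\left(1659 \right)}}{-732493} - \frac{1909573}{1405987} = \frac{1659^{\frac{3}{2}}}{-732493} - \frac{1909573}{1405987} = 1659 \sqrt{1659} \left(- \frac{1}{732493}\right) - \frac{1909573}{1405987} = - \frac{1659 \sqrt{1659}}{732493} - \frac{1909573}{1405987} = - \frac{1909573}{1405987} - \frac{1659 \sqrt{1659}}{732493}$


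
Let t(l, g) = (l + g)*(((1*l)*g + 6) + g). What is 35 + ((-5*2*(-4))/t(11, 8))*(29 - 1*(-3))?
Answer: 34555/969 ≈ 35.660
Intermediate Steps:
t(l, g) = (g + l)*(6 + g + g*l) (t(l, g) = (g + l)*((l*g + 6) + g) = (g + l)*((g*l + 6) + g) = (g + l)*((6 + g*l) + g) = (g + l)*(6 + g + g*l))
35 + ((-5*2*(-4))/t(11, 8))*(29 - 1*(-3)) = 35 + ((-5*2*(-4))/(8² + 6*8 + 6*11 + 8*11 + 8*11² + 11*8²))*(29 - 1*(-3)) = 35 + ((-10*(-4))/(64 + 48 + 66 + 88 + 8*121 + 11*64))*(29 + 3) = 35 + (40/(64 + 48 + 66 + 88 + 968 + 704))*32 = 35 + (40/1938)*32 = 35 + (40*(1/1938))*32 = 35 + (20/969)*32 = 35 + 640/969 = 34555/969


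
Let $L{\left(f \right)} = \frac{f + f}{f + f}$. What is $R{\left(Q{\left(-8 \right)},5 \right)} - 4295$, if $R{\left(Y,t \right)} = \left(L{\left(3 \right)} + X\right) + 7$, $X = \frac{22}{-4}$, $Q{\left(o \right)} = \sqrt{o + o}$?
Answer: $- \frac{8585}{2} \approx -4292.5$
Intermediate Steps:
$Q{\left(o \right)} = \sqrt{2} \sqrt{o}$ ($Q{\left(o \right)} = \sqrt{2 o} = \sqrt{2} \sqrt{o}$)
$X = - \frac{11}{2}$ ($X = 22 \left(- \frac{1}{4}\right) = - \frac{11}{2} \approx -5.5$)
$L{\left(f \right)} = 1$ ($L{\left(f \right)} = \frac{2 f}{2 f} = 2 f \frac{1}{2 f} = 1$)
$R{\left(Y,t \right)} = \frac{5}{2}$ ($R{\left(Y,t \right)} = \left(1 - \frac{11}{2}\right) + 7 = - \frac{9}{2} + 7 = \frac{5}{2}$)
$R{\left(Q{\left(-8 \right)},5 \right)} - 4295 = \frac{5}{2} - 4295 = - \frac{8585}{2}$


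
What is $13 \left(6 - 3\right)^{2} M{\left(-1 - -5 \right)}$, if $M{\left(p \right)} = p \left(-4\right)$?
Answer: $-1872$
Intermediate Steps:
$M{\left(p \right)} = - 4 p$
$13 \left(6 - 3\right)^{2} M{\left(-1 - -5 \right)} = 13 \left(6 - 3\right)^{2} \left(- 4 \left(-1 - -5\right)\right) = 13 \cdot 3^{2} \left(- 4 \left(-1 + 5\right)\right) = 13 \cdot 9 \left(\left(-4\right) 4\right) = 117 \left(-16\right) = -1872$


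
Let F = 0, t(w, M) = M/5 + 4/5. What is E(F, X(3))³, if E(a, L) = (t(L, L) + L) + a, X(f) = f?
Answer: 10648/125 ≈ 85.184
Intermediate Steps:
t(w, M) = ⅘ + M/5 (t(w, M) = M*(⅕) + 4*(⅕) = M/5 + ⅘ = ⅘ + M/5)
E(a, L) = ⅘ + a + 6*L/5 (E(a, L) = ((⅘ + L/5) + L) + a = (⅘ + 6*L/5) + a = ⅘ + a + 6*L/5)
E(F, X(3))³ = (⅘ + 0 + (6/5)*3)³ = (⅘ + 0 + 18/5)³ = (22/5)³ = 10648/125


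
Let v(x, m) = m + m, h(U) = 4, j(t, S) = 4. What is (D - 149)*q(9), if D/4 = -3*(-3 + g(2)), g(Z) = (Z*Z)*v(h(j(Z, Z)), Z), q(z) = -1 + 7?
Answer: -1830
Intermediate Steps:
q(z) = 6
v(x, m) = 2*m
g(Z) = 2*Z³ (g(Z) = (Z*Z)*(2*Z) = Z²*(2*Z) = 2*Z³)
D = -156 (D = 4*(-3*(-3 + 2*2³)) = 4*(-3*(-3 + 2*8)) = 4*(-3*(-3 + 16)) = 4*(-3*13) = 4*(-39) = -156)
(D - 149)*q(9) = (-156 - 149)*6 = -305*6 = -1830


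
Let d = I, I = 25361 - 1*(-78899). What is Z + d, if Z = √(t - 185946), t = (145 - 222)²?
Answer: 104260 + I*√180017 ≈ 1.0426e+5 + 424.28*I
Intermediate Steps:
t = 5929 (t = (-77)² = 5929)
I = 104260 (I = 25361 + 78899 = 104260)
Z = I*√180017 (Z = √(5929 - 185946) = √(-180017) = I*√180017 ≈ 424.28*I)
d = 104260
Z + d = I*√180017 + 104260 = 104260 + I*√180017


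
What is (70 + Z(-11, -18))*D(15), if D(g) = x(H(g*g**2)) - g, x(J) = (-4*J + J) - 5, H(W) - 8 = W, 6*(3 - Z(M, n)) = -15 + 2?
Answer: -4586219/6 ≈ -7.6437e+5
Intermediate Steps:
Z(M, n) = 31/6 (Z(M, n) = 3 - (-15 + 2)/6 = 3 - 1/6*(-13) = 3 + 13/6 = 31/6)
H(W) = 8 + W
x(J) = -5 - 3*J (x(J) = -3*J - 5 = -5 - 3*J)
D(g) = -29 - g - 3*g**3 (D(g) = (-5 - 3*(8 + g*g**2)) - g = (-5 - 3*(8 + g**3)) - g = (-5 + (-24 - 3*g**3)) - g = (-29 - 3*g**3) - g = -29 - g - 3*g**3)
(70 + Z(-11, -18))*D(15) = (70 + 31/6)*(-29 - 1*15 - 3*15**3) = 451*(-29 - 15 - 3*3375)/6 = 451*(-29 - 15 - 10125)/6 = (451/6)*(-10169) = -4586219/6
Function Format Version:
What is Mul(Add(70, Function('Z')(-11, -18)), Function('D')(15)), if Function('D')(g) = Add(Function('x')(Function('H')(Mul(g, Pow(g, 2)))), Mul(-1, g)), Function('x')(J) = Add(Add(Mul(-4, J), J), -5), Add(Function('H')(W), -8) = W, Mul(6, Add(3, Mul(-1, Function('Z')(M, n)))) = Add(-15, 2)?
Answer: Rational(-4586219, 6) ≈ -7.6437e+5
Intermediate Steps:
Function('Z')(M, n) = Rational(31, 6) (Function('Z')(M, n) = Add(3, Mul(Rational(-1, 6), Add(-15, 2))) = Add(3, Mul(Rational(-1, 6), -13)) = Add(3, Rational(13, 6)) = Rational(31, 6))
Function('H')(W) = Add(8, W)
Function('x')(J) = Add(-5, Mul(-3, J)) (Function('x')(J) = Add(Mul(-3, J), -5) = Add(-5, Mul(-3, J)))
Function('D')(g) = Add(-29, Mul(-1, g), Mul(-3, Pow(g, 3))) (Function('D')(g) = Add(Add(-5, Mul(-3, Add(8, Mul(g, Pow(g, 2))))), Mul(-1, g)) = Add(Add(-5, Mul(-3, Add(8, Pow(g, 3)))), Mul(-1, g)) = Add(Add(-5, Add(-24, Mul(-3, Pow(g, 3)))), Mul(-1, g)) = Add(Add(-29, Mul(-3, Pow(g, 3))), Mul(-1, g)) = Add(-29, Mul(-1, g), Mul(-3, Pow(g, 3))))
Mul(Add(70, Function('Z')(-11, -18)), Function('D')(15)) = Mul(Add(70, Rational(31, 6)), Add(-29, Mul(-1, 15), Mul(-3, Pow(15, 3)))) = Mul(Rational(451, 6), Add(-29, -15, Mul(-3, 3375))) = Mul(Rational(451, 6), Add(-29, -15, -10125)) = Mul(Rational(451, 6), -10169) = Rational(-4586219, 6)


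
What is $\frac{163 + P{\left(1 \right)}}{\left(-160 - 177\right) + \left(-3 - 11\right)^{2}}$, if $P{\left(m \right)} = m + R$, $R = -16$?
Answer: $- \frac{148}{141} \approx -1.0496$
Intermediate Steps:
$P{\left(m \right)} = -16 + m$ ($P{\left(m \right)} = m - 16 = -16 + m$)
$\frac{163 + P{\left(1 \right)}}{\left(-160 - 177\right) + \left(-3 - 11\right)^{2}} = \frac{163 + \left(-16 + 1\right)}{\left(-160 - 177\right) + \left(-3 - 11\right)^{2}} = \frac{163 - 15}{\left(-160 - 177\right) + \left(-14\right)^{2}} = \frac{148}{-337 + 196} = \frac{148}{-141} = 148 \left(- \frac{1}{141}\right) = - \frac{148}{141}$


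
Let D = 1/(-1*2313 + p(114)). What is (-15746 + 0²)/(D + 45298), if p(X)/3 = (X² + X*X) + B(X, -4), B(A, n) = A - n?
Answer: -1196963682/3443418067 ≈ -0.34761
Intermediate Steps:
p(X) = 12 + 3*X + 6*X² (p(X) = 3*((X² + X*X) + (X - 1*(-4))) = 3*((X² + X²) + (X + 4)) = 3*(2*X² + (4 + X)) = 3*(4 + X + 2*X²) = 12 + 3*X + 6*X²)
D = 1/76017 (D = 1/(-1*2313 + (12 + 3*114 + 6*114²)) = 1/(-2313 + (12 + 342 + 6*12996)) = 1/(-2313 + (12 + 342 + 77976)) = 1/(-2313 + 78330) = 1/76017 ≈ 1.3155e-5)
(-15746 + 0²)/(D + 45298) = (-15746 + 0²)/(1/76017 + 45298) = (-15746 + 0)/(3443418067/76017) = -15746*76017/3443418067 = -1196963682/3443418067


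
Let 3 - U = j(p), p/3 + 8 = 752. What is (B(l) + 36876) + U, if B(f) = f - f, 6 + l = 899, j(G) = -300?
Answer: 37179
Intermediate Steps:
p = 2232 (p = -24 + 3*752 = -24 + 2256 = 2232)
l = 893 (l = -6 + 899 = 893)
U = 303 (U = 3 - 1*(-300) = 3 + 300 = 303)
B(f) = 0
(B(l) + 36876) + U = (0 + 36876) + 303 = 36876 + 303 = 37179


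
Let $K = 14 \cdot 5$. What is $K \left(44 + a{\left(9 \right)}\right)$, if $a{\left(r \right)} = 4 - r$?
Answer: $2730$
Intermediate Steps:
$K = 70$
$K \left(44 + a{\left(9 \right)}\right) = 70 \left(44 + \left(4 - 9\right)\right) = 70 \left(44 - 5\right) = 70 \cdot 39 = 2730$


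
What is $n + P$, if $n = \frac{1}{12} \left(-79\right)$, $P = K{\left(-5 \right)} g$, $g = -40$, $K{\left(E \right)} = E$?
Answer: $\frac{2321}{12} \approx 193.42$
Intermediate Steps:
$P = 200$ ($P = \left(-5\right) \left(-40\right) = 200$)
$n = - \frac{79}{12}$ ($n = \frac{1}{12} \left(-79\right) = - \frac{79}{12} \approx -6.5833$)
$n + P = - \frac{79}{12} + 200 = \frac{2321}{12}$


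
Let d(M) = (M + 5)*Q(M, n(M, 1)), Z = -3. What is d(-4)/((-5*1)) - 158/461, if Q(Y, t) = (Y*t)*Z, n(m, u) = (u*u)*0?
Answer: -158/461 ≈ -0.34273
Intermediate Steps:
n(m, u) = 0 (n(m, u) = u**2*0 = 0)
Q(Y, t) = -3*Y*t (Q(Y, t) = (Y*t)*(-3) = -3*Y*t)
d(M) = 0 (d(M) = (M + 5)*(-3*M*0) = (5 + M)*0 = 0)
d(-4)/((-5*1)) - 158/461 = 0/((-5*1)) - 158/461 = 0/(-5) - 158*1/461 = 0*(-1/5) - 158/461 = 0 - 158/461 = -158/461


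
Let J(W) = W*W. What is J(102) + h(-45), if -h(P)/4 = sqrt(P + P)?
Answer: 10404 - 12*I*sqrt(10) ≈ 10404.0 - 37.947*I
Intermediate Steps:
J(W) = W**2
h(P) = -4*sqrt(2)*sqrt(P) (h(P) = -4*sqrt(P + P) = -4*sqrt(2)*sqrt(P))
J(102) + h(-45) = 102**2 - 4*sqrt(2)*sqrt(-45) = 10404 - 4*sqrt(2)*3*I*sqrt(5) = 10404 - 12*I*sqrt(10)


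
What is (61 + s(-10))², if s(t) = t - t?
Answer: 3721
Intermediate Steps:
s(t) = 0
(61 + s(-10))² = (61 + 0)² = 61² = 3721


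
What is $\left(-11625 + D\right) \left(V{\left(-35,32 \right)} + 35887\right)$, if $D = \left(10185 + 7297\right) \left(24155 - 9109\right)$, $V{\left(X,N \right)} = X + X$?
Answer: $9420678565899$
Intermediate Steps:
$V{\left(X,N \right)} = 2 X$
$D = 263034172$ ($D = 17482 \cdot 15046 = 263034172$)
$\left(-11625 + D\right) \left(V{\left(-35,32 \right)} + 35887\right) = \left(-11625 + 263034172\right) \left(2 \left(-35\right) + 35887\right) = 263022547 \left(-70 + 35887\right) = 263022547 \cdot 35817 = 9420678565899$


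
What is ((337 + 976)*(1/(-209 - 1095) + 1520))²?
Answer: 6772848679951454529/1700416 ≈ 3.9831e+12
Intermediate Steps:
((337 + 976)*(1/(-209 - 1095) + 1520))² = (1313*(1/(-1304) + 1520))² = (1313*(-1/1304 + 1520))² = (1313*(1982079/1304))² = (2602469727/1304)² = 6772848679951454529/1700416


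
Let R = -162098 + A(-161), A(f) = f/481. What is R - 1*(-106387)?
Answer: -26797152/481 ≈ -55711.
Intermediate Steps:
A(f) = f/481 (A(f) = f*(1/481) = f/481)
R = -77969299/481 (R = -162098 + (1/481)*(-161) = -162098 - 161/481 = -77969299/481 ≈ -1.6210e+5)
R - 1*(-106387) = -77969299/481 - 1*(-106387) = -77969299/481 + 106387 = -26797152/481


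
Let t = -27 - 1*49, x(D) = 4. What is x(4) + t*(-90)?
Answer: 6844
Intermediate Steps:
t = -76 (t = -27 - 49 = -76)
x(4) + t*(-90) = 4 - 76*(-90) = 4 + 6840 = 6844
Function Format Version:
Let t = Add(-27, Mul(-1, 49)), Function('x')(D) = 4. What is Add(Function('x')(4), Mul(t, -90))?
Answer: 6844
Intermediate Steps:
t = -76 (t = Add(-27, -49) = -76)
Add(Function('x')(4), Mul(t, -90)) = Add(4, Mul(-76, -90)) = Add(4, 6840) = 6844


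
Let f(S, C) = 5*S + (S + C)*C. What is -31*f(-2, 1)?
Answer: 341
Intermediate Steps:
f(S, C) = 5*S + C*(C + S) (f(S, C) = 5*S + (C + S)*C = 5*S + C*(C + S))
-31*f(-2, 1) = -31*(1² + 5*(-2) + 1*(-2)) = -31*(1 - 10 - 2) = -31*(-11) = 341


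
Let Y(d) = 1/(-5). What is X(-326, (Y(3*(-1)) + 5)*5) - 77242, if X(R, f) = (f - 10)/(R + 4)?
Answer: -1776567/23 ≈ -77242.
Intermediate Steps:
Y(d) = -1/5
X(R, f) = (-10 + f)/(4 + R)
X(-326, (Y(3*(-1)) + 5)*5) - 77242 = (-10 + (-1/5 + 5)*5)/(4 - 326) - 77242 = (-10 + (24/5)*5)/(-322) - 77242 = -(-10 + 24)/322 - 77242 = -1/322*14 - 77242 = -1/23 - 77242 = -1776567/23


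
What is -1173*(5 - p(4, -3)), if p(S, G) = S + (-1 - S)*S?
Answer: -24633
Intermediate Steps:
p(S, G) = S + S*(-1 - S)
-1173*(5 - p(4, -3)) = -1173*(5 - (-1)*4**2) = -1173*(5 - (-1)*16) = -1173*(5 - 1*(-16)) = -1173*(5 + 16) = -1173*21 = -24633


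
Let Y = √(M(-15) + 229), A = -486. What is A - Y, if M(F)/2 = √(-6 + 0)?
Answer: -486 - √(229 + 2*I*√6) ≈ -501.13 - 0.16186*I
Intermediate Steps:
M(F) = 2*I*√6 (M(F) = 2*√(-6 + 0) = 2*√(-6) = 2*(I*√6) = 2*I*√6)
Y = √(229 + 2*I*√6) (Y = √(2*I*√6 + 229) = √(229 + 2*I*√6) ≈ 15.134 + 0.1619*I)
A - Y = -486 - √(229 + 2*I*√6)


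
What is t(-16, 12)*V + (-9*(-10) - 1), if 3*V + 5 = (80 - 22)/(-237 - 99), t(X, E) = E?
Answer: 2869/42 ≈ 68.310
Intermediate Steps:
V = -869/504 (V = -5/3 + ((80 - 22)/(-237 - 99))/3 = -5/3 + (58/(-336))/3 = -5/3 + (58*(-1/336))/3 = -5/3 + (⅓)*(-29/168) = -5/3 - 29/504 = -869/504 ≈ -1.7242)
t(-16, 12)*V + (-9*(-10) - 1) = 12*(-869/504) + (-9*(-10) - 1) = -869/42 + (90 - 1) = -869/42 + 89 = 2869/42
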